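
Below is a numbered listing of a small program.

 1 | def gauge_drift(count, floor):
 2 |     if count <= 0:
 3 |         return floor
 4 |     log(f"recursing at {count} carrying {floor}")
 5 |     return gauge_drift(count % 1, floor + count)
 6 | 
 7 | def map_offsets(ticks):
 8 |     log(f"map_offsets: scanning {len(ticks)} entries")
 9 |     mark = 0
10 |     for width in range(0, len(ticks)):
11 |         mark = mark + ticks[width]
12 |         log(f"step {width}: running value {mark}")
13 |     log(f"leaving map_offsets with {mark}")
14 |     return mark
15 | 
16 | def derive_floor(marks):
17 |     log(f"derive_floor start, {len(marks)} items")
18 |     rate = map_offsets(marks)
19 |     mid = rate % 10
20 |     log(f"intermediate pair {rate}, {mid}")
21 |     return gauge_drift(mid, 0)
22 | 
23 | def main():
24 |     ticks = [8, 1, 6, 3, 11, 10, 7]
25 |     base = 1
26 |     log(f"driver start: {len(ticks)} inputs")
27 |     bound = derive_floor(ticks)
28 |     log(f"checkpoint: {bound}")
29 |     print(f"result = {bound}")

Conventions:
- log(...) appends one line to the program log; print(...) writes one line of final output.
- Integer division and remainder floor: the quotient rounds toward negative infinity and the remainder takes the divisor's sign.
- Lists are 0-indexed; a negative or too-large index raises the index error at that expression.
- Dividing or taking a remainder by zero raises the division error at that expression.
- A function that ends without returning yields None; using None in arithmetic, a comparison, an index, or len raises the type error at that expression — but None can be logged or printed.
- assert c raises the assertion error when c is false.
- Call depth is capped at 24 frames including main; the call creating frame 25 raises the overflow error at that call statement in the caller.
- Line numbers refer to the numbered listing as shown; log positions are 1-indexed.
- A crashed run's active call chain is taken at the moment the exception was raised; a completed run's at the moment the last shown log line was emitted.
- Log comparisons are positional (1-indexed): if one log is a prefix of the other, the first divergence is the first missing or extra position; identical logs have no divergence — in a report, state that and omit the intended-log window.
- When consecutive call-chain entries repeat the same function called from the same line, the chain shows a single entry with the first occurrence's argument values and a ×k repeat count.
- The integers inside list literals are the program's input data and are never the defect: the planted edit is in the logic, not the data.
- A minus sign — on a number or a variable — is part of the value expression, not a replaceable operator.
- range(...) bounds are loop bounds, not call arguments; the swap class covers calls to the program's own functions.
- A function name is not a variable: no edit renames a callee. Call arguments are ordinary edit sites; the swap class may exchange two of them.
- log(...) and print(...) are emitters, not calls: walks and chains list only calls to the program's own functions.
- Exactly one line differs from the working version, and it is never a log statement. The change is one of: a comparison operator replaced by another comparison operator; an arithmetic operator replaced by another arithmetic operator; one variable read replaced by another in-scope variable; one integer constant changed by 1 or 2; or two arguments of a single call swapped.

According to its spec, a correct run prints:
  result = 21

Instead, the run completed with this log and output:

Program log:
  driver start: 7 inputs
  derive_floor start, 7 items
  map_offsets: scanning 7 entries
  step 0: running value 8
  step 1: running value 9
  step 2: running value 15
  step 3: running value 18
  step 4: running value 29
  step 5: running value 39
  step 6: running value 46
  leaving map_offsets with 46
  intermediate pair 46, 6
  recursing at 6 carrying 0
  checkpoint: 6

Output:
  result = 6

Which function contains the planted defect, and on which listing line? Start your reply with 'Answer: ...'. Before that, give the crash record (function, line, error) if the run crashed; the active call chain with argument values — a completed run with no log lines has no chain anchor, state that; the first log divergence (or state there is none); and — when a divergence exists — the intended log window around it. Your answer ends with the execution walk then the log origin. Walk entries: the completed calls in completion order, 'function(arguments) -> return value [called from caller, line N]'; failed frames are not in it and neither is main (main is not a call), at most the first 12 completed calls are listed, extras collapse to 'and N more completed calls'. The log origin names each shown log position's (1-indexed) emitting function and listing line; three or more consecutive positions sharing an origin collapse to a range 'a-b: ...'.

Answer: the defect is in gauge_drift at line 5.
Key observation: Log line 14 is where behavior first shows: 'checkpoint: 6' appears instead of 'recursing at 5 carrying 6'.
Call chain: main.
First divergence: at position 14 the run shows 'checkpoint: 6' where the working version logs 'recursing at 5 carrying 6'.
Intended log window:
  12: intermediate pair 46, 6
  13: recursing at 6 carrying 0
  14: recursing at 5 carrying 6
  15: recursing at 4 carrying 11
Execution walk:
  map_offsets([8, 1, 6, 3, 11, 10, 7]) -> 46  [called from derive_floor, line 18]
  gauge_drift(0, 6) -> 6  [called from gauge_drift, line 5]
  gauge_drift(6, 0) -> 6  [called from derive_floor, line 21]
  derive_floor([8, 1, 6, 3, 11, 10, 7]) -> 6  [called from main, line 27]
Log line origins:
  1 — main, line 26
  2 — derive_floor, line 17
  3 — map_offsets, line 8
  4-10 — map_offsets, line 12
  11 — map_offsets, line 13
  12 — derive_floor, line 20
  13 — gauge_drift, line 4
  14 — main, line 28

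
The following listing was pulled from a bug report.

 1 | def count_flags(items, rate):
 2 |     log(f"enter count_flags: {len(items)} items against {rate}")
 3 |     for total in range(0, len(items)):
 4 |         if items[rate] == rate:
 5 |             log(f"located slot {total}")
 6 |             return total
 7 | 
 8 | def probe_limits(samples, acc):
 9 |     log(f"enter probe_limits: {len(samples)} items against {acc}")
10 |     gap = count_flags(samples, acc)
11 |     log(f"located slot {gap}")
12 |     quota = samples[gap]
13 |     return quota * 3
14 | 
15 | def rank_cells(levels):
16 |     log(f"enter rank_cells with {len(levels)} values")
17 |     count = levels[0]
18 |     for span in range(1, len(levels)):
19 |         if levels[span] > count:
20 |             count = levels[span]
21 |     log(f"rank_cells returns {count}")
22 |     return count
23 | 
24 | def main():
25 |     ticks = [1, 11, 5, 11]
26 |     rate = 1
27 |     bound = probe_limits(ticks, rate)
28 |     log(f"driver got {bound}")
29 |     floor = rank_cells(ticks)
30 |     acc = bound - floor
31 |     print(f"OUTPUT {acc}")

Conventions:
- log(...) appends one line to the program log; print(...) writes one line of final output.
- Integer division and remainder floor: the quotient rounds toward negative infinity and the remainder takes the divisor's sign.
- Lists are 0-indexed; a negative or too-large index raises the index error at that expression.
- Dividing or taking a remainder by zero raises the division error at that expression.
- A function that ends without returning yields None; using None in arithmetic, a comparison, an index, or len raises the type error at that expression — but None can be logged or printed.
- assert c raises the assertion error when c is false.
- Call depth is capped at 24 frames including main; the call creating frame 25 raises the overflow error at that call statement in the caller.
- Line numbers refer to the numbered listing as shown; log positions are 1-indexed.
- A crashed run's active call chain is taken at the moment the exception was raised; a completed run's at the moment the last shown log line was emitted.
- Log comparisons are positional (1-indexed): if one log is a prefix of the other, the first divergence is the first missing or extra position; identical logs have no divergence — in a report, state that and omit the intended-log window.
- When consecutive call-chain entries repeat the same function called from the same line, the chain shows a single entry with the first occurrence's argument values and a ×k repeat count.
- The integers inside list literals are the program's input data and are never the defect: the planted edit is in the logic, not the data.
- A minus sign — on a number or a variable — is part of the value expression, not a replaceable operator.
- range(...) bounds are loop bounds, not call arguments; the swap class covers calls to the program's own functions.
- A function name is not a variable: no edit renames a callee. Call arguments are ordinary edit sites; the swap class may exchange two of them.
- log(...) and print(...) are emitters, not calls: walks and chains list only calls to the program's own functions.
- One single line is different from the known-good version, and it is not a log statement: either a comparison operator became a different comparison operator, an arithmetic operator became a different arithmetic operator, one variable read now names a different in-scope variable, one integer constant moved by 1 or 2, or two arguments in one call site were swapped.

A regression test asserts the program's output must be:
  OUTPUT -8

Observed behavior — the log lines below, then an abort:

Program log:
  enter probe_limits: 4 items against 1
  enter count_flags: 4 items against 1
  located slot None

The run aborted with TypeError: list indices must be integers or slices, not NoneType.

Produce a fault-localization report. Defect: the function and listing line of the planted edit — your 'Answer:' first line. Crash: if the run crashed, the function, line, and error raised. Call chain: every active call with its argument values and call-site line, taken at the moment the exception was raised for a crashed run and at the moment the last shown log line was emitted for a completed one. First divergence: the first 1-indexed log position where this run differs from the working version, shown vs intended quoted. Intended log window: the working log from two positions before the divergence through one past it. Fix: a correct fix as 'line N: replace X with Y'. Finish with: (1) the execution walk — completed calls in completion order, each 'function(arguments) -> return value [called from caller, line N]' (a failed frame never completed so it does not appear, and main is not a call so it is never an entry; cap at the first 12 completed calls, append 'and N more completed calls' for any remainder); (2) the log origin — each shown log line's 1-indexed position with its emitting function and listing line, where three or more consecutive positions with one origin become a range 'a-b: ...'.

Answer: the defect is in count_flags at line 4.
The tell: At log position 3 the runs split — shown 'located slot None', but the working version logs 'located slot 0'.
Crash: probe_limits, line 12, TypeError.
Call chain: main -> probe_limits([1, 11, 5, 11], 1) (called at line 27).
First divergence: position 3 — shown 'located slot None', intended 'located slot 0'.
Intended log window:
  1: enter probe_limits: 4 items against 1
  2: enter count_flags: 4 items against 1
  3: located slot 0
  4: located slot 0
Execution walk:
  count_flags([1, 11, 5, 11], 1) -> None  [called from probe_limits, line 10]
Log line origins:
  1: from probe_limits, line 9
  2: from count_flags, line 2
  3: from probe_limits, line 11
A correct fix: line 4: replace `items[rate]` with `items[total]`.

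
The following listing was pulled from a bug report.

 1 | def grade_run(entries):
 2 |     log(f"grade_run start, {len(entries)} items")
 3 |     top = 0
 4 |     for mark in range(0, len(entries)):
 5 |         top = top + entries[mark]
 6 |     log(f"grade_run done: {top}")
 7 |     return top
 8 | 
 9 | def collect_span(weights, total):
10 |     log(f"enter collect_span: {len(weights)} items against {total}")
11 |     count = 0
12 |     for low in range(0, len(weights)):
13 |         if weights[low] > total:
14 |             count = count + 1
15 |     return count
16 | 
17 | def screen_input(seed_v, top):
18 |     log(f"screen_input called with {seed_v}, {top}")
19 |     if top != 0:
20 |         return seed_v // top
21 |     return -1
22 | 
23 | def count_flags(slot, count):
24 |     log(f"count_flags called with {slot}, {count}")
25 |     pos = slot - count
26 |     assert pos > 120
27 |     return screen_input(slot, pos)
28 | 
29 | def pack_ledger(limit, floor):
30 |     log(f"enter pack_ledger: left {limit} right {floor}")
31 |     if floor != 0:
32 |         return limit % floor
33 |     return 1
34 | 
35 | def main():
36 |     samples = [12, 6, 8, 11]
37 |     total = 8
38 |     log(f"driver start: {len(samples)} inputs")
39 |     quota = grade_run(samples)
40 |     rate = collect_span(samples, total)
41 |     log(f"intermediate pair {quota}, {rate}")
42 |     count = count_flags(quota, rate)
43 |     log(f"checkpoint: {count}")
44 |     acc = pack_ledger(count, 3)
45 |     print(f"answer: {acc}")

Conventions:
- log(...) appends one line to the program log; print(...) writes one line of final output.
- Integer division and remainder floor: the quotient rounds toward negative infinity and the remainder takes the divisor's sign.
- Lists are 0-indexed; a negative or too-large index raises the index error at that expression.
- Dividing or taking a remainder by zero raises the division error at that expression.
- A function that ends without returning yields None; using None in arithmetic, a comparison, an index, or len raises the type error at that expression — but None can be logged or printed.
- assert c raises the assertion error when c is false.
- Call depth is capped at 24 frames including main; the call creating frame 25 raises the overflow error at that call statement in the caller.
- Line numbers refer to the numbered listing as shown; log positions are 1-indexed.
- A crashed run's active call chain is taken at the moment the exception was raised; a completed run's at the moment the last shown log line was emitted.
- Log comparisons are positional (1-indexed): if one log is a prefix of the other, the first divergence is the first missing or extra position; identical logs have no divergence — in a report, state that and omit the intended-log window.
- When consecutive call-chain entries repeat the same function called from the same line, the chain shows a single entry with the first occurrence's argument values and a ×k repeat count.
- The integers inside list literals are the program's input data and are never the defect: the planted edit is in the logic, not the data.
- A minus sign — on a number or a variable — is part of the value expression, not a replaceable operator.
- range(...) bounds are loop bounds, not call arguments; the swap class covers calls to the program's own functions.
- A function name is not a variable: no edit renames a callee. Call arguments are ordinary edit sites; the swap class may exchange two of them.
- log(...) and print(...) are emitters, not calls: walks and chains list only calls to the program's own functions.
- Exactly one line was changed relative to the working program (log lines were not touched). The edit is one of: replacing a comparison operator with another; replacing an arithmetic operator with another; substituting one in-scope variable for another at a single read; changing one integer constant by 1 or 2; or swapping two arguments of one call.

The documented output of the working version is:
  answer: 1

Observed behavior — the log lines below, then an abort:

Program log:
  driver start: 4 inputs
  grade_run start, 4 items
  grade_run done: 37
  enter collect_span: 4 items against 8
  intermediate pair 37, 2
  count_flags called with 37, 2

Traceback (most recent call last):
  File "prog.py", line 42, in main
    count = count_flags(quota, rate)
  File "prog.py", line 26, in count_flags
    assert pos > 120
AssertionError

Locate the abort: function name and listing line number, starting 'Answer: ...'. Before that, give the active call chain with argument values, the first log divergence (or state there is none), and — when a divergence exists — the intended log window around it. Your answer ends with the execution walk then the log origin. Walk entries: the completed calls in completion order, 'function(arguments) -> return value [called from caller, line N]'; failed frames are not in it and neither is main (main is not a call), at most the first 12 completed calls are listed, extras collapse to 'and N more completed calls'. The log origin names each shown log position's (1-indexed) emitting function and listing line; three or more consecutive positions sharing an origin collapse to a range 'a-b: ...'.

Answer: the error was raised in count_flags, line 26.
Core observation: The log ends early — 6 lines, where the working version next logs 'screen_input called with 37, 35'.
Call chain: main -> count_flags(37, 2) (called at line 42).
First divergence: position 7 — after 6 matching lines the faulty run goes silent; intended next line 'screen_input called with 37, 35'.
Intended log window:
  5: intermediate pair 37, 2
  6: count_flags called with 37, 2
  7: screen_input called with 37, 35
  8: checkpoint: 1
Execution walk:
  grade_run([12, 6, 8, 11]) -> 37  [called from main, line 39]
  collect_span([12, 6, 8, 11], 8) -> 2  [called from main, line 40]
Log origins:
  1: from main, line 38
  2: from grade_run, line 2
  3: from grade_run, line 6
  4: from collect_span, line 10
  5: from main, line 41
  6: from count_flags, line 24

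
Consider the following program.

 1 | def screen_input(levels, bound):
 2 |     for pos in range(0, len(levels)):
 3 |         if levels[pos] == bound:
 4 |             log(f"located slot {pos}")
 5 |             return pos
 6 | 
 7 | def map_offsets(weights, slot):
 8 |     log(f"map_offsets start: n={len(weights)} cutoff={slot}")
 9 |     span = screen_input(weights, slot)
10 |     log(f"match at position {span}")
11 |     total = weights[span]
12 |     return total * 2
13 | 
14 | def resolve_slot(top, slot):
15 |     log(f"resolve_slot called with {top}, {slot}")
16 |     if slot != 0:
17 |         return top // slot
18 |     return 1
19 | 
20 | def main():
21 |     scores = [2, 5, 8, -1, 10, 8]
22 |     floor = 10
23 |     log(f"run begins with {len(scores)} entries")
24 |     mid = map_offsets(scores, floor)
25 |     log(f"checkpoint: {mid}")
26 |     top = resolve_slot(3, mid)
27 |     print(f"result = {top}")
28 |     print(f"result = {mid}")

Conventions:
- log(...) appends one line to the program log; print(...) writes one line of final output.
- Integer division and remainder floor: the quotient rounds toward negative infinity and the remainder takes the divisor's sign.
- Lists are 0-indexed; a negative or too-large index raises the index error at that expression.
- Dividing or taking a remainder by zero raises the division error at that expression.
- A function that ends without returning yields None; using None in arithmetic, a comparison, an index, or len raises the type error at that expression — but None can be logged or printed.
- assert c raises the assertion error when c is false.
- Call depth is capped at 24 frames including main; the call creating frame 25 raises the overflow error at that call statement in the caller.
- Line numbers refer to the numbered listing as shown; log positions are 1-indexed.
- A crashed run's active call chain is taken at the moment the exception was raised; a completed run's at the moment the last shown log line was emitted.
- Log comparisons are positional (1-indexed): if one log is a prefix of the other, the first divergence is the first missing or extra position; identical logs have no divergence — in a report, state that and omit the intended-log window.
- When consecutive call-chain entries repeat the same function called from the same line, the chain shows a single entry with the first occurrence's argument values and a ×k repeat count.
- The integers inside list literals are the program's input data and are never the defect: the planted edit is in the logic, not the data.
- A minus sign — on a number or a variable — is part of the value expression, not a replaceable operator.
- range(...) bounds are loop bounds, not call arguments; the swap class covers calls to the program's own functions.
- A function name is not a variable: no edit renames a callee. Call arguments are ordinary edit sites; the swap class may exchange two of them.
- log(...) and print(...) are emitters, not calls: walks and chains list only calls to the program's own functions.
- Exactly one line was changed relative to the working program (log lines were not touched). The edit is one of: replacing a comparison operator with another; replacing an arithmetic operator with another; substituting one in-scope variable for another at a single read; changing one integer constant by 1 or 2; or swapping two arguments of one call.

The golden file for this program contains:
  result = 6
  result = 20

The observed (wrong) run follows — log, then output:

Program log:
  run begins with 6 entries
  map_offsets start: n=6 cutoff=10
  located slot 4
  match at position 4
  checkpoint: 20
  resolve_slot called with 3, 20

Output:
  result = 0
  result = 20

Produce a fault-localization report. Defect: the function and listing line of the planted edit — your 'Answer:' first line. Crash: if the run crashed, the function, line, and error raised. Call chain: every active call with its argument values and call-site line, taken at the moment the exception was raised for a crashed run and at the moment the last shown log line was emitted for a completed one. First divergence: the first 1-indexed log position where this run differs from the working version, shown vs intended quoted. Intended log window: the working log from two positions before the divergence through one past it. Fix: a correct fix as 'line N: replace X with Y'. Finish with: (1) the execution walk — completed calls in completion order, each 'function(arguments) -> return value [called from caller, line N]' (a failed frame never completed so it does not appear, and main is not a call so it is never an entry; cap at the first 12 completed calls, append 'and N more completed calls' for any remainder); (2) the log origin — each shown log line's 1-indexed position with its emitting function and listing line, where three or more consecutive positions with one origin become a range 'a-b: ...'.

Answer: the defect is in main at line 26.
Key fact: The log first diverges at position 6: the faulty run prints 'resolve_slot called with 3, 20' where the working version prints 'resolve_slot called with 20, 3'.
Call chain: main -> resolve_slot(3, 20) (called at line 26).
First divergence: position 6; shown 'resolve_slot called with 3, 20' vs intended 'resolve_slot called with 20, 3'.
Intended log window:
  4: match at position 4
  5: checkpoint: 20
  6: resolve_slot called with 20, 3
Execution walk:
  screen_input([2, 5, 8, -1, 10, 8], 10) -> 4  [called from map_offsets, line 9]
  map_offsets([2, 5, 8, -1, 10, 8], 10) -> 20  [called from main, line 24]
  resolve_slot(3, 20) -> 0  [called from main, line 26]
Log origin:
  1 — main, line 23
  2 — map_offsets, line 8
  3 — screen_input, line 4
  4 — map_offsets, line 10
  5 — main, line 25
  6 — resolve_slot, line 15
A correct fix: line 26: replace `resolve_slot(3, mid)` with `resolve_slot(mid, 3)`.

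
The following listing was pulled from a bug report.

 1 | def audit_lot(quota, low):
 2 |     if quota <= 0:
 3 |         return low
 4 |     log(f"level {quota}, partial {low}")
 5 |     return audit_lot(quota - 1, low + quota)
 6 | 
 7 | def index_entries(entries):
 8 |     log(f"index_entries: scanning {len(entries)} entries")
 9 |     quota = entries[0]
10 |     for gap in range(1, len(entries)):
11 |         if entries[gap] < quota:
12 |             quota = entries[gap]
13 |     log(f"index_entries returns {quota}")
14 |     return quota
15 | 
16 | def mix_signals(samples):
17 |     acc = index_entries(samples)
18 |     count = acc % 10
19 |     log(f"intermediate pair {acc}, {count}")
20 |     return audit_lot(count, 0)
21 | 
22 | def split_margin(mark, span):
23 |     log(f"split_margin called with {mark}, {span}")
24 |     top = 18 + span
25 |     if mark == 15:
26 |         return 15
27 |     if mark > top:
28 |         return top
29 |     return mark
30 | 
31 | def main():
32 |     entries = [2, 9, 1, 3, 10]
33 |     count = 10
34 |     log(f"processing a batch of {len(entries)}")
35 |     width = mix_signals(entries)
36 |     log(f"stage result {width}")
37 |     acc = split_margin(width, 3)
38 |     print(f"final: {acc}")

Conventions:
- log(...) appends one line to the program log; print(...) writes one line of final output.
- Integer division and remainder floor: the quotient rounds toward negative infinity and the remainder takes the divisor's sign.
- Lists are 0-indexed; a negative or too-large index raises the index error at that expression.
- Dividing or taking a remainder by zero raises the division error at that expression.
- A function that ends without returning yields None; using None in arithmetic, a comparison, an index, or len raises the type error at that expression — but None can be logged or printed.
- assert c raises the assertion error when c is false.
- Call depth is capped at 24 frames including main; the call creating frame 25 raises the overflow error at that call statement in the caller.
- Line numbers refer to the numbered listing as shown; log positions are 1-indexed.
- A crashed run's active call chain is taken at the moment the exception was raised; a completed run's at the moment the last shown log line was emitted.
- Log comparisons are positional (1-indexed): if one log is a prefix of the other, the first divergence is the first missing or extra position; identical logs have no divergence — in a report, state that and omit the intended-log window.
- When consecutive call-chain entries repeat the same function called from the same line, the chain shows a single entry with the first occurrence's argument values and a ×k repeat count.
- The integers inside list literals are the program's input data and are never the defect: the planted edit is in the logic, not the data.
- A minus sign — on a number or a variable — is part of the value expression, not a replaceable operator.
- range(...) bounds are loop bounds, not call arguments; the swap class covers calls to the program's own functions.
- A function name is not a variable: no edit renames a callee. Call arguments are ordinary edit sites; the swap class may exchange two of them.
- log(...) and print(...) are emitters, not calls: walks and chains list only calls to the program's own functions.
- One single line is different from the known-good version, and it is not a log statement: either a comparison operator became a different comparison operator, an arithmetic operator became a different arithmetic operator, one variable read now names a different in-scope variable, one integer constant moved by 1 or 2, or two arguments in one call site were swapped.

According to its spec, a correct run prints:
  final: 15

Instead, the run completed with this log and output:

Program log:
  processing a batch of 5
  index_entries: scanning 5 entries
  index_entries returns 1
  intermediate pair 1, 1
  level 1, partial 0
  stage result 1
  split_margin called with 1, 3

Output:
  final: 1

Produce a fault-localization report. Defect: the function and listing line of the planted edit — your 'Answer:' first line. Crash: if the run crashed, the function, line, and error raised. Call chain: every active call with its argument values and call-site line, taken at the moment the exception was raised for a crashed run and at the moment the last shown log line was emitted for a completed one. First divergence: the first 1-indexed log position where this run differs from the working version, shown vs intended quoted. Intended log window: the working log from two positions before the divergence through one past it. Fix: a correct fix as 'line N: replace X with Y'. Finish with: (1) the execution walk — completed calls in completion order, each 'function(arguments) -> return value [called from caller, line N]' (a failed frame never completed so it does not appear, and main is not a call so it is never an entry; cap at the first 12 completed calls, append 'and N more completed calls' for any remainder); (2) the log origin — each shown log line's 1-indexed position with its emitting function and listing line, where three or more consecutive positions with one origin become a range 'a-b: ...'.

Answer: the defect is in split_margin at line 25.
Core observation: Log streams are identical — the defect surfaces only in the printed output.
Call chain: main -> split_margin(1, 3) (called at line 37).
First divergence: there is none — every log position agrees.
Execution walk:
  index_entries([2, 9, 1, 3, 10]) -> 1  [called from mix_signals, line 17]
  audit_lot(0, 1) -> 1  [called from audit_lot, line 5]
  audit_lot(1, 0) -> 1  [called from mix_signals, line 20]
  mix_signals([2, 9, 1, 3, 10]) -> 1  [called from main, line 35]
  split_margin(1, 3) -> 1  [called from main, line 37]
Log origins:
  1 — main, line 34
  2 — index_entries, line 8
  3 — index_entries, line 13
  4 — mix_signals, line 19
  5 — audit_lot, line 4
  6 — main, line 36
  7 — split_margin, line 23
A correct fix: line 25: replace `==` with `<`.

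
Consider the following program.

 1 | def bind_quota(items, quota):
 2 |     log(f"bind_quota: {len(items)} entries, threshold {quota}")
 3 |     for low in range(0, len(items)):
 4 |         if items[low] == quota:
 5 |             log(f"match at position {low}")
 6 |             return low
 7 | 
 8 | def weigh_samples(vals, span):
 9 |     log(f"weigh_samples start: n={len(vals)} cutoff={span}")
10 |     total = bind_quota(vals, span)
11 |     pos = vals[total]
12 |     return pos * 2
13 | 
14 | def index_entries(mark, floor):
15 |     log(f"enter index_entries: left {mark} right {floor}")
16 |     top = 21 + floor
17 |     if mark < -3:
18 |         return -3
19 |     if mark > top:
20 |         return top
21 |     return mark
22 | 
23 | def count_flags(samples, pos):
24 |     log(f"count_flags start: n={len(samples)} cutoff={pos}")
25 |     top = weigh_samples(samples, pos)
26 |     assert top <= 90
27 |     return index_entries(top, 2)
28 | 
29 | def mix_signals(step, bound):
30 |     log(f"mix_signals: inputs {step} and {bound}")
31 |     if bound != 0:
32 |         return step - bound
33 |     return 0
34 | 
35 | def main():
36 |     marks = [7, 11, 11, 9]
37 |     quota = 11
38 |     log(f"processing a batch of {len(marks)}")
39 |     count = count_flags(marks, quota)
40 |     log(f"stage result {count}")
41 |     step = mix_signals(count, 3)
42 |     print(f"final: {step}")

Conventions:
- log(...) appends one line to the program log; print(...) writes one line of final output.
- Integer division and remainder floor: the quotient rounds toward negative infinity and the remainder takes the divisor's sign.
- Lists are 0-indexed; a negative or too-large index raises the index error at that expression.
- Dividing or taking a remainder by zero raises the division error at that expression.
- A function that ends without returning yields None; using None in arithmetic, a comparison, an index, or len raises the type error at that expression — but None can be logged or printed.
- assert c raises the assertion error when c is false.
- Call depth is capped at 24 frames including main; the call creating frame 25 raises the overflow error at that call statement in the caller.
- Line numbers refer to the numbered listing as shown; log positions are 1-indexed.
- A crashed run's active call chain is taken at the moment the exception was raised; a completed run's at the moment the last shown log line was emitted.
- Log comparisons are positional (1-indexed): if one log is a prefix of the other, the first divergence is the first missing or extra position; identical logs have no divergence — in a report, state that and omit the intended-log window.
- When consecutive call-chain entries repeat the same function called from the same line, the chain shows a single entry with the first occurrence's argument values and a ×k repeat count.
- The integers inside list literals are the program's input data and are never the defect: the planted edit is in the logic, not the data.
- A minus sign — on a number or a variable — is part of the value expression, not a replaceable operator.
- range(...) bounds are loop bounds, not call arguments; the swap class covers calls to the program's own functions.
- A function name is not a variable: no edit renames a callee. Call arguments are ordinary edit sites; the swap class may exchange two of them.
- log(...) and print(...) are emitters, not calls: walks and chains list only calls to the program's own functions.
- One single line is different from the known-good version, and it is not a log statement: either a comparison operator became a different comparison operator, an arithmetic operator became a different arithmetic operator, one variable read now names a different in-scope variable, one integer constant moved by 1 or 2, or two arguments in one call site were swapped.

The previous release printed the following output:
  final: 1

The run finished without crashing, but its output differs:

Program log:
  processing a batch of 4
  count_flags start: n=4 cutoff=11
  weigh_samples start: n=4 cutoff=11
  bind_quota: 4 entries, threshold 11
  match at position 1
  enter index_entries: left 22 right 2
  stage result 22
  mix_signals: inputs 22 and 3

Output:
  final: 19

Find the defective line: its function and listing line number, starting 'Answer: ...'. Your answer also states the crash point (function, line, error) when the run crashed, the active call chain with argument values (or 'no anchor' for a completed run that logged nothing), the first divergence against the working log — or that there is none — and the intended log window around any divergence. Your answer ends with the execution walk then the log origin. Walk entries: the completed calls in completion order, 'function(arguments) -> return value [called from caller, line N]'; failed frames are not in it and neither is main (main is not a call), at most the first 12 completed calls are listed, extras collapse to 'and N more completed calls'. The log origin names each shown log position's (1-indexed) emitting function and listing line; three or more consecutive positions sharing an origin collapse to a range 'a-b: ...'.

Answer: the defect is in mix_signals at line 32.
The tell: Every logged value matches the working version; the printed result is what differs.
Call chain: main -> mix_signals(22, 3) (called at line 41).
First divergence: none — the logs agree in full.
Execution walk:
  bind_quota([7, 11, 11, 9], 11) -> 1  [called from weigh_samples, line 10]
  weigh_samples([7, 11, 11, 9], 11) -> 22  [called from count_flags, line 25]
  index_entries(22, 2) -> 22  [called from count_flags, line 27]
  count_flags([7, 11, 11, 9], 11) -> 22  [called from main, line 39]
  mix_signals(22, 3) -> 19  [called from main, line 41]
Log origins:
  1: logged in main at line 38
  2: logged in count_flags at line 24
  3: logged in weigh_samples at line 9
  4: logged in bind_quota at line 2
  5: logged in bind_quota at line 5
  6: logged in index_entries at line 15
  7: logged in main at line 40
  8: logged in mix_signals at line 30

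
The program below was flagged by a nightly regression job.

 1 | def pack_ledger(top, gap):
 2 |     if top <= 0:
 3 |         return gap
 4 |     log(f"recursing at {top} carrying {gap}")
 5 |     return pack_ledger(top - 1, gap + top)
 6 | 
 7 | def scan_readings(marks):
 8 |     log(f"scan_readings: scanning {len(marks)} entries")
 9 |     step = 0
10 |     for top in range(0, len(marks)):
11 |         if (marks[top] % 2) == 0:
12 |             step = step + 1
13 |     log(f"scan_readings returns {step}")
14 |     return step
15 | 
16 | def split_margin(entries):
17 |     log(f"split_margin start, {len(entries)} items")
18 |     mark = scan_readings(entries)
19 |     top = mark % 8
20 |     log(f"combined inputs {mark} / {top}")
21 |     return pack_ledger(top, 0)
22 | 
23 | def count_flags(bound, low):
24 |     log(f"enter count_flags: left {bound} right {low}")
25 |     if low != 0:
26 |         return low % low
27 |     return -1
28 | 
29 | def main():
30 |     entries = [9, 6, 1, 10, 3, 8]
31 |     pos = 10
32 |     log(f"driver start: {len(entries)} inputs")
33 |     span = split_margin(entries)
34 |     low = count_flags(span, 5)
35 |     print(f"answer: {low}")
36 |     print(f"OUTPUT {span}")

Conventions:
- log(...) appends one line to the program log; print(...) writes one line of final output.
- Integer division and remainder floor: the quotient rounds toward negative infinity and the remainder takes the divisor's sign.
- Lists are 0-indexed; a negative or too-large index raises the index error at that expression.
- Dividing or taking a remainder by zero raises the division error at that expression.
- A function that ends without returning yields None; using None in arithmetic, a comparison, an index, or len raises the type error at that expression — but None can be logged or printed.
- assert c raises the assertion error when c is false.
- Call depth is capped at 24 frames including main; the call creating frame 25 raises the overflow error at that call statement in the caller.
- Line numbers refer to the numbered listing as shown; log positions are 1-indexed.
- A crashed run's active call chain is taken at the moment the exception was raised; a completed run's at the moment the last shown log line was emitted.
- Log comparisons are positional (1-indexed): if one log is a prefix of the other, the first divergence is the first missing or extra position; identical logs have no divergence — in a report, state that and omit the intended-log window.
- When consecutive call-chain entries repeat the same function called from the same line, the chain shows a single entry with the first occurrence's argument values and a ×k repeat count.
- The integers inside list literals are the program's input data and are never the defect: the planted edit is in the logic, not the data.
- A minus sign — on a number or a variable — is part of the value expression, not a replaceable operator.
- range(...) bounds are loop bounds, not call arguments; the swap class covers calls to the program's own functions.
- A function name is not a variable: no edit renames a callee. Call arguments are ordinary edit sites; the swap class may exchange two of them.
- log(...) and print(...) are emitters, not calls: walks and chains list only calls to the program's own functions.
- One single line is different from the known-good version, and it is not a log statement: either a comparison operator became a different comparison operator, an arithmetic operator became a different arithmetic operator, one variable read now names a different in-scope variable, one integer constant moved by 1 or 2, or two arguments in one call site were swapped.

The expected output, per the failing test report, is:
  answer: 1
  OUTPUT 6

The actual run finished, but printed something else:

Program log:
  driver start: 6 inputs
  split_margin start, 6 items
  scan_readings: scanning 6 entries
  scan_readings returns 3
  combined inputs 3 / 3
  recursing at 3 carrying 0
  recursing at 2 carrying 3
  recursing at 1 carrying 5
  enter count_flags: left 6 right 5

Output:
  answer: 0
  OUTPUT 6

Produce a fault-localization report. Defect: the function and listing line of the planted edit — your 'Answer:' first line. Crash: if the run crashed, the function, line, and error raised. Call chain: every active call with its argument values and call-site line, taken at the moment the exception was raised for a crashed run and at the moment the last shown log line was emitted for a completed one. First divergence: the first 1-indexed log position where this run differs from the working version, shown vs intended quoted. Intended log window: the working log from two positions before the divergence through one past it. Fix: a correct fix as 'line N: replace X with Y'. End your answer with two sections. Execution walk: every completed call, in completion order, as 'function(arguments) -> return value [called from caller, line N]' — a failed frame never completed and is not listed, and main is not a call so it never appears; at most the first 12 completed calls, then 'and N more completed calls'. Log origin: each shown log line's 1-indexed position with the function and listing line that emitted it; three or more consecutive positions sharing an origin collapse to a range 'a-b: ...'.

Answer: the defect is in count_flags at line 26.
Core observation: The logs agree in full; only the final output differs.
Call chain: main -> count_flags(6, 5) (called at line 34).
First divergence: there is none — every log position agrees.
Execution walk:
  scan_readings([9, 6, 1, 10, 3, 8]) -> 3  [called from split_margin, line 18]
  pack_ledger(0, 6) -> 6  [called from pack_ledger, line 5]
  pack_ledger(1, 5) -> 6  [called from pack_ledger, line 5]
  pack_ledger(2, 3) -> 6  [called from pack_ledger, line 5]
  pack_ledger(3, 0) -> 6  [called from split_margin, line 21]
  split_margin([9, 6, 1, 10, 3, 8]) -> 6  [called from main, line 33]
  count_flags(6, 5) -> 0  [called from main, line 34]
Log origins:
  1: from main, line 32
  2: from split_margin, line 17
  3: from scan_readings, line 8
  4: from scan_readings, line 13
  5: from split_margin, line 20
  6-8: from pack_ledger, line 4
  9: from count_flags, line 24
A correct fix: line 26: replace `low % low` with `bound % low`.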